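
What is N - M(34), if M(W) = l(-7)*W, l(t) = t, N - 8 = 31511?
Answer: 31757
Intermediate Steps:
N = 31519 (N = 8 + 31511 = 31519)
M(W) = -7*W
N - M(34) = 31519 - (-7)*34 = 31519 - 1*(-238) = 31519 + 238 = 31757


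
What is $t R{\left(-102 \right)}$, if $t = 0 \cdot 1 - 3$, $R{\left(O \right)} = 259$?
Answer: $-777$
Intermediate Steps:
$t = -3$ ($t = 0 - 3 = -3$)
$t R{\left(-102 \right)} = \left(-3\right) 259 = -777$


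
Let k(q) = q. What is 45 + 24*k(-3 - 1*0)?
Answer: -27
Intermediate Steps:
45 + 24*k(-3 - 1*0) = 45 + 24*(-3 - 1*0) = 45 + 24*(-3 + 0) = 45 + 24*(-3) = 45 - 72 = -27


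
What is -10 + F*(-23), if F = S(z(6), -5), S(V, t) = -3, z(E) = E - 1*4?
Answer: 59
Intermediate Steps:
z(E) = -4 + E (z(E) = E - 4 = -4 + E)
F = -3
-10 + F*(-23) = -10 - 3*(-23) = -10 + 69 = 59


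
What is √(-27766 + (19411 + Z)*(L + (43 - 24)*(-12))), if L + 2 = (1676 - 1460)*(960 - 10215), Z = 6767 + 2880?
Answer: I*√58095977746 ≈ 2.4103e+5*I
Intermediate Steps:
Z = 9647
L = -1999082 (L = -2 + (1676 - 1460)*(960 - 10215) = -2 + 216*(-9255) = -2 - 1999080 = -1999082)
√(-27766 + (19411 + Z)*(L + (43 - 24)*(-12))) = √(-27766 + (19411 + 9647)*(-1999082 + (43 - 24)*(-12))) = √(-27766 + 29058*(-1999082 + 19*(-12))) = √(-27766 + 29058*(-1999082 - 228)) = √(-27766 + 29058*(-1999310)) = √(-27766 - 58095949980) = √(-58095977746) = I*√58095977746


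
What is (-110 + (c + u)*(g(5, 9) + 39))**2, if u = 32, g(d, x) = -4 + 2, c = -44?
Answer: 306916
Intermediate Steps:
g(d, x) = -2
(-110 + (c + u)*(g(5, 9) + 39))**2 = (-110 + (-44 + 32)*(-2 + 39))**2 = (-110 - 12*37)**2 = (-110 - 444)**2 = (-554)**2 = 306916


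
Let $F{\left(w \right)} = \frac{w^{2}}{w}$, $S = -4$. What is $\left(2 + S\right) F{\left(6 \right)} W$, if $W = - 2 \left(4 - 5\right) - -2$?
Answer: $-48$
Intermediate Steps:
$F{\left(w \right)} = w$
$W = 4$ ($W = \left(-2\right) \left(-1\right) + 2 = 2 + 2 = 4$)
$\left(2 + S\right) F{\left(6 \right)} W = \left(2 - 4\right) 6 \cdot 4 = \left(-2\right) 24 = -48$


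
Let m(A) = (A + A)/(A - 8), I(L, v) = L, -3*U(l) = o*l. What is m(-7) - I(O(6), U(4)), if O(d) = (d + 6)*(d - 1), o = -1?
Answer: -886/15 ≈ -59.067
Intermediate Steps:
O(d) = (-1 + d)*(6 + d) (O(d) = (6 + d)*(-1 + d) = (-1 + d)*(6 + d))
U(l) = l/3 (U(l) = -(-1)*l/3 = l/3)
m(A) = 2*A/(-8 + A) (m(A) = (2*A)/(-8 + A) = 2*A/(-8 + A))
m(-7) - I(O(6), U(4)) = 2*(-7)/(-8 - 7) - (-6 + 6² + 5*6) = 2*(-7)/(-15) - (-6 + 36 + 30) = 2*(-7)*(-1/15) - 1*60 = 14/15 - 60 = -886/15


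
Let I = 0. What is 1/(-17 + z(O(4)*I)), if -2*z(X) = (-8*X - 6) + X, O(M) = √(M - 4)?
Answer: -1/14 ≈ -0.071429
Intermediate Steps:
O(M) = √(-4 + M)
z(X) = 3 + 7*X/2 (z(X) = -((-8*X - 6) + X)/2 = -((-6 - 8*X) + X)/2 = -(-6 - 7*X)/2 = 3 + 7*X/2)
1/(-17 + z(O(4)*I)) = 1/(-17 + (3 + 7*(√(-4 + 4)*0)/2)) = 1/(-17 + (3 + 7*(√0*0)/2)) = 1/(-17 + (3 + 7*(0*0)/2)) = 1/(-17 + (3 + (7/2)*0)) = 1/(-17 + (3 + 0)) = 1/(-17 + 3) = 1/(-14) = -1/14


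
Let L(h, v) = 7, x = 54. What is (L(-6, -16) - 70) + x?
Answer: -9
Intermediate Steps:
(L(-6, -16) - 70) + x = (7 - 70) + 54 = -63 + 54 = -9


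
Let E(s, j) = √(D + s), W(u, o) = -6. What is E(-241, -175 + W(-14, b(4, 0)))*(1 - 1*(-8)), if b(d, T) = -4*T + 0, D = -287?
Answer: 36*I*√33 ≈ 206.8*I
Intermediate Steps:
b(d, T) = -4*T
E(s, j) = √(-287 + s)
E(-241, -175 + W(-14, b(4, 0)))*(1 - 1*(-8)) = √(-287 - 241)*(1 - 1*(-8)) = √(-528)*(1 + 8) = (4*I*√33)*9 = 36*I*√33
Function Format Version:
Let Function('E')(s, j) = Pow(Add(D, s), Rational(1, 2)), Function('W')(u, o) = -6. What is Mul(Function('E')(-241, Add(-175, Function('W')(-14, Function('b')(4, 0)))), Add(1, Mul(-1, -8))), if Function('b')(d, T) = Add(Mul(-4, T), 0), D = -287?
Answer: Mul(36, I, Pow(33, Rational(1, 2))) ≈ Mul(206.80, I)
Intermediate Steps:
Function('b')(d, T) = Mul(-4, T)
Function('E')(s, j) = Pow(Add(-287, s), Rational(1, 2))
Mul(Function('E')(-241, Add(-175, Function('W')(-14, Function('b')(4, 0)))), Add(1, Mul(-1, -8))) = Mul(Pow(Add(-287, -241), Rational(1, 2)), Add(1, Mul(-1, -8))) = Mul(Pow(-528, Rational(1, 2)), Add(1, 8)) = Mul(Mul(4, I, Pow(33, Rational(1, 2))), 9) = Mul(36, I, Pow(33, Rational(1, 2)))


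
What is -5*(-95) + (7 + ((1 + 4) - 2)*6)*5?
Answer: 600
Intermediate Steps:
-5*(-95) + (7 + ((1 + 4) - 2)*6)*5 = 475 + (7 + (5 - 2)*6)*5 = 475 + (7 + 3*6)*5 = 475 + (7 + 18)*5 = 475 + 25*5 = 475 + 125 = 600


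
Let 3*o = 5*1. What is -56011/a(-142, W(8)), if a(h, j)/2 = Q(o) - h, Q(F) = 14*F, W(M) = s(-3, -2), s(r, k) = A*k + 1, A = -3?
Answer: -168033/992 ≈ -169.39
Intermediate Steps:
s(r, k) = 1 - 3*k (s(r, k) = -3*k + 1 = 1 - 3*k)
W(M) = 7 (W(M) = 1 - 3*(-2) = 1 + 6 = 7)
o = 5/3 (o = (5*1)/3 = (⅓)*5 = 5/3 ≈ 1.6667)
a(h, j) = 140/3 - 2*h (a(h, j) = 2*(14*(5/3) - h) = 2*(70/3 - h) = 140/3 - 2*h)
-56011/a(-142, W(8)) = -56011/(140/3 - 2*(-142)) = -56011/(140/3 + 284) = -56011/992/3 = -56011*3/992 = -168033/992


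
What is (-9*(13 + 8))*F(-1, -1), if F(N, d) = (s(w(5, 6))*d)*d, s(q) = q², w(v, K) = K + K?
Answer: -27216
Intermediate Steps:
w(v, K) = 2*K
F(N, d) = 144*d² (F(N, d) = ((2*6)²*d)*d = (12²*d)*d = (144*d)*d = 144*d²)
(-9*(13 + 8))*F(-1, -1) = (-9*(13 + 8))*(144*(-1)²) = (-9*21)*(144*1) = -189*144 = -27216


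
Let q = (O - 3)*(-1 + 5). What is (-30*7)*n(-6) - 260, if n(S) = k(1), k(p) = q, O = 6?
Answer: -2780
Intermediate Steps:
q = 12 (q = (6 - 3)*(-1 + 5) = 3*4 = 12)
k(p) = 12
n(S) = 12
(-30*7)*n(-6) - 260 = -30*7*12 - 260 = -210*12 - 260 = -2520 - 260 = -2780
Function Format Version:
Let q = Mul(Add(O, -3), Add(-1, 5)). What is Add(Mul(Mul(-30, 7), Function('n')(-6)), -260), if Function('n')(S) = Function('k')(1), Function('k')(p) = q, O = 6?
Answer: -2780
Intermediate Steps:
q = 12 (q = Mul(Add(6, -3), Add(-1, 5)) = Mul(3, 4) = 12)
Function('k')(p) = 12
Function('n')(S) = 12
Add(Mul(Mul(-30, 7), Function('n')(-6)), -260) = Add(Mul(Mul(-30, 7), 12), -260) = Add(Mul(-210, 12), -260) = Add(-2520, -260) = -2780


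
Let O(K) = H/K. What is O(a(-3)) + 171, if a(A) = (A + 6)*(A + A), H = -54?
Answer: 174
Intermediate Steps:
a(A) = 2*A*(6 + A) (a(A) = (6 + A)*(2*A) = 2*A*(6 + A))
O(K) = -54/K
O(a(-3)) + 171 = -54*(-1/(6*(6 - 3))) + 171 = -54/(2*(-3)*3) + 171 = -54/(-18) + 171 = -54*(-1/18) + 171 = 3 + 171 = 174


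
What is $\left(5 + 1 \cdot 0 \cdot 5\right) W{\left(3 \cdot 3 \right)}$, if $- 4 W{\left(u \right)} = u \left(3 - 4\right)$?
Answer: $\frac{45}{4} \approx 11.25$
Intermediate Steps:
$W{\left(u \right)} = \frac{u}{4}$ ($W{\left(u \right)} = - \frac{u \left(3 - 4\right)}{4} = - \frac{u \left(-1\right)}{4} = - \frac{\left(-1\right) u}{4} = \frac{u}{4}$)
$\left(5 + 1 \cdot 0 \cdot 5\right) W{\left(3 \cdot 3 \right)} = \left(5 + 1 \cdot 0 \cdot 5\right) \frac{3 \cdot 3}{4} = \left(5 + 1 \cdot 0\right) \frac{1}{4} \cdot 9 = \left(5 + 0\right) \frac{9}{4} = 5 \cdot \frac{9}{4} = \frac{45}{4}$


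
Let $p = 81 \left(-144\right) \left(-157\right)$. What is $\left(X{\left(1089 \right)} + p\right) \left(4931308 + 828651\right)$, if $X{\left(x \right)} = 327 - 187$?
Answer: $10548719793092$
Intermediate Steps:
$X{\left(x \right)} = 140$ ($X{\left(x \right)} = 327 - 187 = 140$)
$p = 1831248$ ($p = \left(-11664\right) \left(-157\right) = 1831248$)
$\left(X{\left(1089 \right)} + p\right) \left(4931308 + 828651\right) = \left(140 + 1831248\right) \left(4931308 + 828651\right) = 1831388 \cdot 5759959 = 10548719793092$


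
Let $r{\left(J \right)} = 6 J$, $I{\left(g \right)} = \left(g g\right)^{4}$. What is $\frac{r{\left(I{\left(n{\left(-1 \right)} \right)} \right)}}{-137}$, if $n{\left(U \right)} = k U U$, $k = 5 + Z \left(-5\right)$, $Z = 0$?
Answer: $- \frac{2343750}{137} \approx -17108.0$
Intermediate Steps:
$k = 5$ ($k = 5 + 0 \left(-5\right) = 5 + 0 = 5$)
$n{\left(U \right)} = 5 U^{2}$ ($n{\left(U \right)} = 5 U U = 5 U^{2}$)
$I{\left(g \right)} = g^{8}$ ($I{\left(g \right)} = \left(g^{2}\right)^{4} = g^{8}$)
$\frac{r{\left(I{\left(n{\left(-1 \right)} \right)} \right)}}{-137} = \frac{6 \left(5 \left(-1\right)^{2}\right)^{8}}{-137} = 6 \left(5 \cdot 1\right)^{8} \left(- \frac{1}{137}\right) = 6 \cdot 5^{8} \left(- \frac{1}{137}\right) = 6 \cdot 390625 \left(- \frac{1}{137}\right) = 2343750 \left(- \frac{1}{137}\right) = - \frac{2343750}{137}$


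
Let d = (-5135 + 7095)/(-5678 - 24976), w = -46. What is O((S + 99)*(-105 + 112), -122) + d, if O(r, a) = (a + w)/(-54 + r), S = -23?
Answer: -1521688/3663153 ≈ -0.41540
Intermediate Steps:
O(r, a) = (-46 + a)/(-54 + r) (O(r, a) = (a - 46)/(-54 + r) = (-46 + a)/(-54 + r))
d = -980/15327 (d = 1960/(-30654) = 1960*(-1/30654) = -980/15327 ≈ -0.063939)
O((S + 99)*(-105 + 112), -122) + d = (-46 - 122)/(-54 + (-23 + 99)*(-105 + 112)) - 980/15327 = -168/(-54 + 76*7) - 980/15327 = -168/(-54 + 532) - 980/15327 = -168/478 - 980/15327 = (1/478)*(-168) - 980/15327 = -84/239 - 980/15327 = -1521688/3663153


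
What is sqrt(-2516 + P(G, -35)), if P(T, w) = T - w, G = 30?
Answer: I*sqrt(2451) ≈ 49.508*I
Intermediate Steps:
sqrt(-2516 + P(G, -35)) = sqrt(-2516 + (30 - 1*(-35))) = sqrt(-2516 + (30 + 35)) = sqrt(-2516 + 65) = sqrt(-2451) = I*sqrt(2451)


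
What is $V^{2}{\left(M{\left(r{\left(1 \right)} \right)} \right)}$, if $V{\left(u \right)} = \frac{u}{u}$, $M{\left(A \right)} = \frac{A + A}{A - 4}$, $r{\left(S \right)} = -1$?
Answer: $1$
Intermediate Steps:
$M{\left(A \right)} = \frac{2 A}{-4 + A}$
$V{\left(u \right)} = 1$
$V^{2}{\left(M{\left(r{\left(1 \right)} \right)} \right)} = 1^{2} = 1$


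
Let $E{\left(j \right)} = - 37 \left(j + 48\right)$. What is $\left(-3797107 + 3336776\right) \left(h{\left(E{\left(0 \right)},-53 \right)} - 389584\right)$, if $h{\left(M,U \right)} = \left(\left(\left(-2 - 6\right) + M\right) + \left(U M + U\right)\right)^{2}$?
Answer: $-3920749190761107$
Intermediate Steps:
$E{\left(j \right)} = -1776 - 37 j$ ($E{\left(j \right)} = - 37 \left(48 + j\right) = -1776 - 37 j$)
$h{\left(M,U \right)} = \left(-8 + M + U + M U\right)^{2}$ ($h{\left(M,U \right)} = \left(\left(-8 + M\right) + \left(M U + U\right)\right)^{2} = \left(\left(-8 + M\right) + \left(U + M U\right)\right)^{2} = \left(-8 + M + U + M U\right)^{2}$)
$\left(-3797107 + 3336776\right) \left(h{\left(E{\left(0 \right)},-53 \right)} - 389584\right) = \left(-3797107 + 3336776\right) \left(\left(-8 - 1776 - 53 + \left(-1776 - 0\right) \left(-53\right)\right)^{2} - 389584\right) = - 460331 \left(\left(-8 + \left(-1776 + 0\right) - 53 + \left(-1776 + 0\right) \left(-53\right)\right)^{2} - 389584\right) = - 460331 \left(\left(-8 - 1776 - 53 - -94128\right)^{2} - 389584\right) = - 460331 \left(\left(-8 - 1776 - 53 + 94128\right)^{2} - 389584\right) = - 460331 \left(92291^{2} - 389584\right) = - 460331 \left(8517628681 - 389584\right) = \left(-460331\right) 8517239097 = -3920749190761107$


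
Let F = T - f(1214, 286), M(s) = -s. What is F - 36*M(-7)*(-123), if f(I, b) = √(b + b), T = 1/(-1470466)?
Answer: 45578564135/1470466 - 2*√143 ≈ 30972.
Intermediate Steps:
T = -1/1470466 ≈ -6.8006e-7
f(I, b) = √2*√b (f(I, b) = √(2*b) = √2*√b)
F = -1/1470466 - 2*√143 (F = -1/1470466 - √2*√286 = -1/1470466 - 2*√143 ≈ -23.917)
F - 36*M(-7)*(-123) = (-1/1470466 - 2*√143) - (-36)*(-7)*(-123) = (-1/1470466 - 2*√143) - 36*7*(-123) = (-1/1470466 - 2*√143) - 252*(-123) = (-1/1470466 - 2*√143) + 30996 = 45578564135/1470466 - 2*√143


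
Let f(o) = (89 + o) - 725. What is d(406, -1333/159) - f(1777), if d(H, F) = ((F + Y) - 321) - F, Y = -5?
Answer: -1467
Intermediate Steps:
f(o) = -636 + o
d(H, F) = -326 (d(H, F) = ((F - 5) - 321) - F = ((-5 + F) - 321) - F = (-326 + F) - F = -326)
d(406, -1333/159) - f(1777) = -326 - (-636 + 1777) = -326 - 1*1141 = -326 - 1141 = -1467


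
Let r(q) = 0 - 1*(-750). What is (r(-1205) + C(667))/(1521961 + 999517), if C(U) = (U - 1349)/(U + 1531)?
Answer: 823909/2771104322 ≈ 0.00029732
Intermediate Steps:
r(q) = 750 (r(q) = 0 + 750 = 750)
C(U) = (-1349 + U)/(1531 + U)
(r(-1205) + C(667))/(1521961 + 999517) = (750 + (-1349 + 667)/(1531 + 667))/(1521961 + 999517) = (750 - 682/2198)/2521478 = (750 + (1/2198)*(-682))*(1/2521478) = (750 - 341/1099)*(1/2521478) = (823909/1099)*(1/2521478) = 823909/2771104322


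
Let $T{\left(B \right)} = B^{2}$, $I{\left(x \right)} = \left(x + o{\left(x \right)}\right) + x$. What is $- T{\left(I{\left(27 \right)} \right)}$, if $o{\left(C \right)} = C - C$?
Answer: $-2916$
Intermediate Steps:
$o{\left(C \right)} = 0$
$I{\left(x \right)} = 2 x$ ($I{\left(x \right)} = \left(x + 0\right) + x = x + x = 2 x$)
$- T{\left(I{\left(27 \right)} \right)} = - \left(2 \cdot 27\right)^{2} = - 54^{2} = \left(-1\right) 2916 = -2916$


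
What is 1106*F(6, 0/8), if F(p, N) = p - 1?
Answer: 5530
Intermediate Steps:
F(p, N) = -1 + p
1106*F(6, 0/8) = 1106*(-1 + 6) = 1106*5 = 5530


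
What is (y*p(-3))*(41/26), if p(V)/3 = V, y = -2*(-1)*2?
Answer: -738/13 ≈ -56.769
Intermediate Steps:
y = 4 (y = 2*2 = 4)
p(V) = 3*V
(y*p(-3))*(41/26) = (4*(3*(-3)))*(41/26) = (4*(-9))*(41*(1/26)) = -36*41/26 = -738/13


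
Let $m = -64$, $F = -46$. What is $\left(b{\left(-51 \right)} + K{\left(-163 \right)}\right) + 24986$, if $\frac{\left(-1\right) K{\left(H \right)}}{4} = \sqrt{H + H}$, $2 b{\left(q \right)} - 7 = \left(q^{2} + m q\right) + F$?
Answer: $27899 - 4 i \sqrt{326} \approx 27899.0 - 72.222 i$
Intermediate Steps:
$b{\left(q \right)} = - \frac{39}{2} + \frac{q^{2}}{2} - 32 q$ ($b{\left(q \right)} = \frac{7}{2} + \frac{\left(q^{2} - 64 q\right) - 46}{2} = \frac{7}{2} + \frac{-46 + q^{2} - 64 q}{2} = \frac{7}{2} - \left(23 + 32 q - \frac{q^{2}}{2}\right) = - \frac{39}{2} + \frac{q^{2}}{2} - 32 q$)
$K{\left(H \right)} = - 4 \sqrt{2} \sqrt{H}$ ($K{\left(H \right)} = - 4 \sqrt{H + H} = - 4 \sqrt{2 H} = - 4 \sqrt{2} \sqrt{H}$)
$\left(b{\left(-51 \right)} + K{\left(-163 \right)}\right) + 24986 = \left(\left(- \frac{39}{2} + \frac{\left(-51\right)^{2}}{2} - -1632\right) - 4 \sqrt{2} \sqrt{-163}\right) + 24986 = \left(\left(- \frac{39}{2} + \frac{1}{2} \cdot 2601 + 1632\right) - 4 \sqrt{2} i \sqrt{163}\right) + 24986 = \left(\left(- \frac{39}{2} + \frac{2601}{2} + 1632\right) - 4 i \sqrt{326}\right) + 24986 = \left(2913 - 4 i \sqrt{326}\right) + 24986 = 27899 - 4 i \sqrt{326}$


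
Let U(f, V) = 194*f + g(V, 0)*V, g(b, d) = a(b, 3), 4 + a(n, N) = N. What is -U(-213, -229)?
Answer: 41093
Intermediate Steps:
a(n, N) = -4 + N
g(b, d) = -1 (g(b, d) = -4 + 3 = -1)
U(f, V) = -V + 194*f (U(f, V) = 194*f - V = -V + 194*f)
-U(-213, -229) = -(-1*(-229) + 194*(-213)) = -(229 - 41322) = -1*(-41093) = 41093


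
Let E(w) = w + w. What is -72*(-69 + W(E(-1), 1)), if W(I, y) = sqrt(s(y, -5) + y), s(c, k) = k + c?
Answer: 4968 - 72*I*sqrt(3) ≈ 4968.0 - 124.71*I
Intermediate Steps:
s(c, k) = c + k
E(w) = 2*w
W(I, y) = sqrt(-5 + 2*y) (W(I, y) = sqrt((y - 5) + y) = sqrt((-5 + y) + y) = sqrt(-5 + 2*y))
-72*(-69 + W(E(-1), 1)) = -72*(-69 + sqrt(-5 + 2*1)) = -72*(-69 + sqrt(-5 + 2)) = -72*(-69 + sqrt(-3)) = -72*(-69 + I*sqrt(3)) = 4968 - 72*I*sqrt(3)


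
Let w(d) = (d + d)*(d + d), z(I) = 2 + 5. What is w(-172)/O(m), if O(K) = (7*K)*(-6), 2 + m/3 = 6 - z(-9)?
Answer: 59168/189 ≈ 313.06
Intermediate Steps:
z(I) = 7
m = -9 (m = -6 + 3*(6 - 1*7) = -6 + 3*(6 - 7) = -6 + 3*(-1) = -6 - 3 = -9)
O(K) = -42*K
w(d) = 4*d² (w(d) = (2*d)*(2*d) = 4*d²)
w(-172)/O(m) = (4*(-172)²)/((-42*(-9))) = (4*29584)/378 = 118336*(1/378) = 59168/189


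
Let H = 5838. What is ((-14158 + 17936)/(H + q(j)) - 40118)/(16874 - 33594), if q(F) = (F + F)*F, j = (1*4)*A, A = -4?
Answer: 127372761/53086000 ≈ 2.3994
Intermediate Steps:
j = -16 (j = (1*4)*(-4) = 4*(-4) = -16)
q(F) = 2*F² (q(F) = (2*F)*F = 2*F²)
((-14158 + 17936)/(H + q(j)) - 40118)/(16874 - 33594) = ((-14158 + 17936)/(5838 + 2*(-16)²) - 40118)/(16874 - 33594) = (3778/(5838 + 2*256) - 40118)/(-16720) = (3778/(5838 + 512) - 40118)*(-1/16720) = (3778/6350 - 40118)*(-1/16720) = (3778*(1/6350) - 40118)*(-1/16720) = (1889/3175 - 40118)*(-1/16720) = -127372761/3175*(-1/16720) = 127372761/53086000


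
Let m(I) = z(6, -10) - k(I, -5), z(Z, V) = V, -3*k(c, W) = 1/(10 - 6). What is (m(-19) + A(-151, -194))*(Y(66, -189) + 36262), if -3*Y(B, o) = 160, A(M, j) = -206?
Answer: -140724983/18 ≈ -7.8181e+6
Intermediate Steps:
k(c, W) = -1/12 (k(c, W) = -1/(3*(10 - 6)) = -⅓/4 = -⅓*¼ = -1/12)
Y(B, o) = -160/3 (Y(B, o) = -⅓*160 = -160/3)
m(I) = -119/12 (m(I) = -10 - 1*(-1/12) = -10 + 1/12 = -119/12)
(m(-19) + A(-151, -194))*(Y(66, -189) + 36262) = (-119/12 - 206)*(-160/3 + 36262) = -2591/12*108626/3 = -140724983/18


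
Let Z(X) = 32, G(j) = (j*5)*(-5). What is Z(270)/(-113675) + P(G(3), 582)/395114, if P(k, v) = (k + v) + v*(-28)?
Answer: -1807458223/44914583950 ≈ -0.040242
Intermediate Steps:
G(j) = -25*j (G(j) = (5*j)*(-5) = -25*j)
P(k, v) = k - 27*v (P(k, v) = (k + v) - 28*v = k - 27*v)
Z(270)/(-113675) + P(G(3), 582)/395114 = 32/(-113675) + (-25*3 - 27*582)/395114 = 32*(-1/113675) + (-75 - 15714)*(1/395114) = -32/113675 - 15789*1/395114 = -32/113675 - 15789/395114 = -1807458223/44914583950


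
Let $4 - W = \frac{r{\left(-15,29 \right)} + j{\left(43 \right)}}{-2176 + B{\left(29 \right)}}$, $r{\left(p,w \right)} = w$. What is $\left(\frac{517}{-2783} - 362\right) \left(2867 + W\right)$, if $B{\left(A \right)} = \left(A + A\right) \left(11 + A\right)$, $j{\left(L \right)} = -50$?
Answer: $- \frac{12628401895}{12144} \approx -1.0399 \cdot 10^{6}$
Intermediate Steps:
$B{\left(A \right)} = 2 A \left(11 + A\right)$
$W = \frac{199}{48}$ ($W = 4 - \frac{29 - 50}{-2176 + 2 \cdot 29 \left(11 + 29\right)} = 4 - - \frac{21}{-2176 + 2 \cdot 29 \cdot 40} = 4 - - \frac{21}{-2176 + 2320} = 4 - - \frac{21}{144} = 4 - \left(-21\right) \frac{1}{144} = 4 - - \frac{7}{48} = 4 + \frac{7}{48} = \frac{199}{48} \approx 4.1458$)
$\left(\frac{517}{-2783} - 362\right) \left(2867 + W\right) = \left(\frac{517}{-2783} - 362\right) \left(2867 + \frac{199}{48}\right) = \left(517 \left(- \frac{1}{2783}\right) - 362\right) \frac{137815}{48} = \left(- \frac{47}{253} - 362\right) \frac{137815}{48} = \left(- \frac{91633}{253}\right) \frac{137815}{48} = - \frac{12628401895}{12144}$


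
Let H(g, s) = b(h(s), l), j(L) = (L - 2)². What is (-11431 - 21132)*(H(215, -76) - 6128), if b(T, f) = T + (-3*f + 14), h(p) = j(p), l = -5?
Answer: 488445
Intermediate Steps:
j(L) = (-2 + L)²
h(p) = (-2 + p)²
b(T, f) = 14 + T - 3*f (b(T, f) = T + (14 - 3*f) = 14 + T - 3*f)
H(g, s) = 29 + (-2 + s)² (H(g, s) = 14 + (-2 + s)² - 3*(-5) = 14 + (-2 + s)² + 15 = 29 + (-2 + s)²)
(-11431 - 21132)*(H(215, -76) - 6128) = (-11431 - 21132)*((29 + (-2 - 76)²) - 6128) = -32563*((29 + (-78)²) - 6128) = -32563*((29 + 6084) - 6128) = -32563*(6113 - 6128) = -32563*(-15) = 488445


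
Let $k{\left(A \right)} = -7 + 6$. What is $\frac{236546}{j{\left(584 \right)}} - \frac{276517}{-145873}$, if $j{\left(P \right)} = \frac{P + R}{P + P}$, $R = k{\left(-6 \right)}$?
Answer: $\frac{40302789209955}{85043959} \approx 4.7391 \cdot 10^{5}$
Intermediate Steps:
$k{\left(A \right)} = -1$
$R = -1$
$j{\left(P \right)} = \frac{-1 + P}{2 P}$ ($j{\left(P \right)} = \frac{P - 1}{P + P} = \frac{-1 + P}{2 P}$)
$\frac{236546}{j{\left(584 \right)}} - \frac{276517}{-145873} = \frac{236546}{\frac{1}{2} \cdot \frac{1}{584} \left(-1 + 584\right)} - \frac{276517}{-145873} = \frac{236546}{\frac{1}{2} \cdot \frac{1}{584} \cdot 583} - - \frac{276517}{145873} = \frac{236546}{\frac{583}{1168}} + \frac{276517}{145873} = 236546 \cdot \frac{1168}{583} + \frac{276517}{145873} = \frac{276285728}{583} + \frac{276517}{145873} = \frac{40302789209955}{85043959}$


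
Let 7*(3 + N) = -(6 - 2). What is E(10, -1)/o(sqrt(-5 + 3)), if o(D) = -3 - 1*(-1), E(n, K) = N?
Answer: 25/14 ≈ 1.7857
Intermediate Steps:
N = -25/7 (N = -3 + (-(6 - 2))/7 = -3 + (-1*4)/7 = -3 + (1/7)*(-4) = -3 - 4/7 = -25/7 ≈ -3.5714)
E(n, K) = -25/7
o(D) = -2 (o(D) = -3 + 1 = -2)
E(10, -1)/o(sqrt(-5 + 3)) = -25/7/(-2) = -1/2*(-25/7) = 25/14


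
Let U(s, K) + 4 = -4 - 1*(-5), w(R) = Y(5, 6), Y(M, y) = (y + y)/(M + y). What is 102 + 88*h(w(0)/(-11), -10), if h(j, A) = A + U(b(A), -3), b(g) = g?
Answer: -1042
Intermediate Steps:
Y(M, y) = 2*y/(M + y) (Y(M, y) = (2*y)/(M + y) = 2*y/(M + y))
w(R) = 12/11 (w(R) = 2*6/(5 + 6) = 2*6/11 = 2*6*(1/11) = 12/11)
U(s, K) = -3 (U(s, K) = -4 + (-4 - 1*(-5)) = -4 + (-4 + 5) = -4 + 1 = -3)
h(j, A) = -3 + A (h(j, A) = A - 3 = -3 + A)
102 + 88*h(w(0)/(-11), -10) = 102 + 88*(-3 - 10) = 102 + 88*(-13) = 102 - 1144 = -1042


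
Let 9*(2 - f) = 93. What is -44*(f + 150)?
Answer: -18700/3 ≈ -6233.3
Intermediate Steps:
f = -25/3 (f = 2 - ⅑*93 = 2 - 31/3 = -25/3 ≈ -8.3333)
-44*(f + 150) = -44*(-25/3 + 150) = -44*425/3 = -18700/3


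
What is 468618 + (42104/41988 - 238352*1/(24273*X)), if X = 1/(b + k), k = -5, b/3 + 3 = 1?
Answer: 39809560830280/84931227 ≈ 4.6873e+5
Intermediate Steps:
b = -6 (b = -9 + 3*1 = -9 + 3 = -6)
X = -1/11 (X = 1/(-6 - 5) = 1/(-11) = -1/11 ≈ -0.090909)
468618 + (42104/41988 - 238352*1/(24273*X)) = 468618 + (42104/41988 - 238352/(24273*(-1/11))) = 468618 + (42104*(1/41988) - 238352/(-24273/11)) = 468618 + (10526/10497 - 238352*(-11/24273)) = 468618 + (10526/10497 + 2621872/24273) = 468618 + 9259095994/84931227 = 39809560830280/84931227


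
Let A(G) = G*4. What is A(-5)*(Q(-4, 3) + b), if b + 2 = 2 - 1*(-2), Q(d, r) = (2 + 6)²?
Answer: -1320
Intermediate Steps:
Q(d, r) = 64 (Q(d, r) = 8² = 64)
b = 2 (b = -2 + (2 - 1*(-2)) = -2 + (2 + 2) = -2 + 4 = 2)
A(G) = 4*G
A(-5)*(Q(-4, 3) + b) = (4*(-5))*(64 + 2) = -20*66 = -1320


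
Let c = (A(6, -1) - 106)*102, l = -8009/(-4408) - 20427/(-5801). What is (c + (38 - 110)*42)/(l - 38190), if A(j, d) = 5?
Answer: 340756587408/976412655095 ≈ 0.34899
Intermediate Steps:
l = 136502425/25570808 (l = -8009*(-1/4408) - 20427*(-1/5801) = 8009/4408 + 20427/5801 = 136502425/25570808 ≈ 5.3382)
c = -10302 (c = (5 - 106)*102 = -101*102 = -10302)
(c + (38 - 110)*42)/(l - 38190) = (-10302 + (38 - 110)*42)/(136502425/25570808 - 38190) = (-10302 - 72*42)/(-976412655095/25570808) = (-10302 - 3024)*(-25570808/976412655095) = -13326*(-25570808/976412655095) = 340756587408/976412655095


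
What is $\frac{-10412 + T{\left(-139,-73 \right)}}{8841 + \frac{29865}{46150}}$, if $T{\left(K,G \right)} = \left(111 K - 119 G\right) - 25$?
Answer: $- \frac{158562170}{81608403} \approx -1.943$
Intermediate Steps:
$T{\left(K,G \right)} = -25 - 119 G + 111 K$ ($T{\left(K,G \right)} = \left(- 119 G + 111 K\right) - 25 = -25 - 119 G + 111 K$)
$\frac{-10412 + T{\left(-139,-73 \right)}}{8841 + \frac{29865}{46150}} = \frac{-10412 - 6767}{8841 + \frac{29865}{46150}} = \frac{-10412 - 6767}{8841 + 29865 \cdot \frac{1}{46150}} = \frac{-10412 - 6767}{8841 + \frac{5973}{9230}} = - \frac{17179}{\frac{81608403}{9230}} = \left(-17179\right) \frac{9230}{81608403} = - \frac{158562170}{81608403}$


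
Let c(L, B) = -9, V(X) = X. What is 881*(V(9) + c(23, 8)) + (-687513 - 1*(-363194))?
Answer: -324319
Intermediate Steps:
881*(V(9) + c(23, 8)) + (-687513 - 1*(-363194)) = 881*(9 - 9) + (-687513 - 1*(-363194)) = 881*0 + (-687513 + 363194) = 0 - 324319 = -324319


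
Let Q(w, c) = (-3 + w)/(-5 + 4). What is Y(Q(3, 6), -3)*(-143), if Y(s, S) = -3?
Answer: 429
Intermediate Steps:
Q(w, c) = 3 - w (Q(w, c) = (-3 + w)/(-1) = (-3 + w)*(-1) = 3 - w)
Y(Q(3, 6), -3)*(-143) = -3*(-143) = 429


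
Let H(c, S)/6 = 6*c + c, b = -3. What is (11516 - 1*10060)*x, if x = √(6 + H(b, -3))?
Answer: 2912*I*√30 ≈ 15950.0*I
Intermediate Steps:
H(c, S) = 42*c (H(c, S) = 6*(6*c + c) = 6*(7*c) = 42*c)
x = 2*I*√30 (x = √(6 + 42*(-3)) = √(6 - 126) = √(-120) = 2*I*√30 ≈ 10.954*I)
(11516 - 1*10060)*x = (11516 - 1*10060)*(2*I*√30) = (11516 - 10060)*(2*I*√30) = 1456*(2*I*√30) = 2912*I*√30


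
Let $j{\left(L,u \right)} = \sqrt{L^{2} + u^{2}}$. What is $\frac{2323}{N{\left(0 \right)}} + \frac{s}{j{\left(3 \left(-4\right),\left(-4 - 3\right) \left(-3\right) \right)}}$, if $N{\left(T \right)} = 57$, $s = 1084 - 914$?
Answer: $\frac{2323}{57} + \frac{34 \sqrt{65}}{39} \approx 47.783$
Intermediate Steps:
$s = 170$ ($s = 1084 - 914 = 170$)
$\frac{2323}{N{\left(0 \right)}} + \frac{s}{j{\left(3 \left(-4\right),\left(-4 - 3\right) \left(-3\right) \right)}} = \frac{2323}{57} + \frac{170}{\sqrt{\left(3 \left(-4\right)\right)^{2} + \left(\left(-4 - 3\right) \left(-3\right)\right)^{2}}} = 2323 \cdot \frac{1}{57} + \frac{170}{\sqrt{\left(-12\right)^{2} + \left(\left(-7\right) \left(-3\right)\right)^{2}}} = \frac{2323}{57} + \frac{170}{\sqrt{144 + 21^{2}}} = \frac{2323}{57} + \frac{170}{\sqrt{144 + 441}} = \frac{2323}{57} + \frac{170}{\sqrt{585}} = \frac{2323}{57} + \frac{170}{3 \sqrt{65}} = \frac{2323}{57} + 170 \frac{\sqrt{65}}{195} = \frac{2323}{57} + \frac{34 \sqrt{65}}{39}$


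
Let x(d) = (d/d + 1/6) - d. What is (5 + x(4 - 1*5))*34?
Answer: 731/3 ≈ 243.67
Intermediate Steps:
x(d) = 7/6 - d (x(d) = (1 + 1*(⅙)) - d = (1 + ⅙) - d = 7/6 - d)
(5 + x(4 - 1*5))*34 = (5 + (7/6 - (4 - 1*5)))*34 = (5 + (7/6 - (4 - 5)))*34 = (5 + (7/6 - 1*(-1)))*34 = (5 + (7/6 + 1))*34 = (5 + 13/6)*34 = (43/6)*34 = 731/3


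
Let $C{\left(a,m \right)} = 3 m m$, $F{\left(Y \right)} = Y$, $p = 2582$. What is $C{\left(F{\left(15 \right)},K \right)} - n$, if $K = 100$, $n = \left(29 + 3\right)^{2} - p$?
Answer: $31558$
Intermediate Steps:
$n = -1558$ ($n = \left(29 + 3\right)^{2} - 2582 = 32^{2} - 2582 = 1024 - 2582 = -1558$)
$C{\left(a,m \right)} = 3 m^{2}$
$C{\left(F{\left(15 \right)},K \right)} - n = 3 \cdot 100^{2} - -1558 = 3 \cdot 10000 + 1558 = 30000 + 1558 = 31558$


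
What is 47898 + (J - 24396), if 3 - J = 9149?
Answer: 14356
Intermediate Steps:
J = -9146 (J = 3 - 1*9149 = 3 - 9149 = -9146)
47898 + (J - 24396) = 47898 + (-9146 - 24396) = 47898 - 33542 = 14356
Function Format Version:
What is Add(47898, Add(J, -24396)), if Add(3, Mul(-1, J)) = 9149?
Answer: 14356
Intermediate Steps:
J = -9146 (J = Add(3, Mul(-1, 9149)) = Add(3, -9149) = -9146)
Add(47898, Add(J, -24396)) = Add(47898, Add(-9146, -24396)) = Add(47898, -33542) = 14356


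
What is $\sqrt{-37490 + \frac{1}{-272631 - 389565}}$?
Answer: $\frac{i \sqrt{4109874451459509}}{331098} \approx 193.62 i$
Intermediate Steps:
$\sqrt{-37490 + \frac{1}{-272631 - 389565}} = \sqrt{-37490 + \frac{1}{-662196}} = \sqrt{-37490 - \frac{1}{662196}} = \sqrt{- \frac{24825728041}{662196}} = \frac{i \sqrt{4109874451459509}}{331098}$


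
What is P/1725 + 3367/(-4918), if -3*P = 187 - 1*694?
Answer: -4976933/8483550 ≈ -0.58666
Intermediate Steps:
P = 169 (P = -(187 - 1*694)/3 = -(187 - 694)/3 = -⅓*(-507) = 169)
P/1725 + 3367/(-4918) = 169/1725 + 3367/(-4918) = 169*(1/1725) + 3367*(-1/4918) = 169/1725 - 3367/4918 = -4976933/8483550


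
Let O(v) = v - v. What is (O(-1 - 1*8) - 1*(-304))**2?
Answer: 92416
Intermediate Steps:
O(v) = 0
(O(-1 - 1*8) - 1*(-304))**2 = (0 - 1*(-304))**2 = (0 + 304)**2 = 304**2 = 92416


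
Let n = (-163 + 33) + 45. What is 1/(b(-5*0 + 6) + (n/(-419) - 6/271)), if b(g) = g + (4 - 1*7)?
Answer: 113549/361168 ≈ 0.31439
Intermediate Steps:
n = -85 (n = -130 + 45 = -85)
b(g) = -3 + g (b(g) = g + (4 - 7) = g - 3 = -3 + g)
1/(b(-5*0 + 6) + (n/(-419) - 6/271)) = 1/((-3 + (-5*0 + 6)) + (-85/(-419) - 6/271)) = 1/((-3 + (0 + 6)) + (-85*(-1/419) - 6*1/271)) = 1/((-3 + 6) + (85/419 - 6/271)) = 1/(3 + 20521/113549) = 1/(361168/113549) = 113549/361168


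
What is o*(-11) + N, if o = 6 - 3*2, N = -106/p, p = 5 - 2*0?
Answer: -106/5 ≈ -21.200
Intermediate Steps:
p = 5 (p = 5 + 0 = 5)
N = -106/5 ≈ -21.200
o = 0 (o = 6 - 6 = 0)
o*(-11) + N = 0*(-11) - 106/5 = 0 - 106/5 = -106/5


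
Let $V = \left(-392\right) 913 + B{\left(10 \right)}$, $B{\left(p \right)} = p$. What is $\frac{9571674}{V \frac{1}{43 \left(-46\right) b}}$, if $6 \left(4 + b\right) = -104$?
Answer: $- \frac{201949559168}{178943} \approx -1.1286 \cdot 10^{6}$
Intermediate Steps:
$b = - \frac{64}{3}$ ($b = -4 + \frac{1}{6} \left(-104\right) = -4 - \frac{52}{3} = - \frac{64}{3} \approx -21.333$)
$V = -357886$ ($V = \left(-392\right) 913 + 10 = -357896 + 10 = -357886$)
$\frac{9571674}{V \frac{1}{43 \left(-46\right) b}} = \frac{9571674}{\left(-357886\right) \frac{1}{43 \left(-46\right) \left(- \frac{64}{3}\right)}} = \frac{9571674}{\left(-357886\right) \frac{1}{\left(-1978\right) \left(- \frac{64}{3}\right)}} = \frac{9571674}{\left(-357886\right) \frac{1}{\frac{126592}{3}}} = \frac{9571674}{\left(-357886\right) \frac{3}{126592}} = \frac{9571674}{- \frac{536829}{63296}} = 9571674 \left(- \frac{63296}{536829}\right) = - \frac{201949559168}{178943}$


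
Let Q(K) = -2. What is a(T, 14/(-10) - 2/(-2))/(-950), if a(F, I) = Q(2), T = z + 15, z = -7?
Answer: 1/475 ≈ 0.0021053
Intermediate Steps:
T = 8 (T = -7 + 15 = 8)
a(F, I) = -2
a(T, 14/(-10) - 2/(-2))/(-950) = -2/(-950) = -2*(-1/950) = 1/475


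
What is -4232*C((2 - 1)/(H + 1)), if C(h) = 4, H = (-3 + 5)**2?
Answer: -16928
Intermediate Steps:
H = 4 (H = 2**2 = 4)
-4232*C((2 - 1)/(H + 1)) = -4232*4 = -16928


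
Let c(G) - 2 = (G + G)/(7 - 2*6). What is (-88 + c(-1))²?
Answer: 183184/25 ≈ 7327.4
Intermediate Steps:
c(G) = 2 - 2*G/5 (c(G) = 2 + (G + G)/(7 - 2*6) = 2 + (2*G)/(7 - 12) = 2 + (2*G)/(-5) = 2 + (2*G)*(-⅕) = 2 - 2*G/5)
(-88 + c(-1))² = (-88 + (2 - ⅖*(-1)))² = (-88 + (2 + ⅖))² = (-88 + 12/5)² = (-428/5)² = 183184/25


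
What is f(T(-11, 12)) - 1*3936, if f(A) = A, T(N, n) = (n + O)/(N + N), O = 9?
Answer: -86613/22 ≈ -3937.0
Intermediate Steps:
T(N, n) = (9 + n)/(2*N) (T(N, n) = (n + 9)/(N + N) = (9 + n)/((2*N)) = (9 + n)*(1/(2*N)) = (9 + n)/(2*N))
f(T(-11, 12)) - 1*3936 = (½)*(9 + 12)/(-11) - 1*3936 = (½)*(-1/11)*21 - 3936 = -21/22 - 3936 = -86613/22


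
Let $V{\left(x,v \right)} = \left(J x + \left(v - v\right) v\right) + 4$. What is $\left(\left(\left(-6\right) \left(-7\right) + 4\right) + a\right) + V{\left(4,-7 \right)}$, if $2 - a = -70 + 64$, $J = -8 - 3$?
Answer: $14$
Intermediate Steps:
$J = -11$
$a = 8$ ($a = 2 - \left(-70 + 64\right) = 2 - -6 = 2 + 6 = 8$)
$V{\left(x,v \right)} = 4 - 11 x$ ($V{\left(x,v \right)} = \left(- 11 x + \left(v - v\right) v\right) + 4 = \left(- 11 x + 0 v\right) + 4 = \left(- 11 x + 0\right) + 4 = - 11 x + 4 = 4 - 11 x$)
$\left(\left(\left(-6\right) \left(-7\right) + 4\right) + a\right) + V{\left(4,-7 \right)} = \left(\left(\left(-6\right) \left(-7\right) + 4\right) + 8\right) + \left(4 - 44\right) = \left(\left(42 + 4\right) + 8\right) + \left(4 - 44\right) = \left(46 + 8\right) - 40 = 54 - 40 = 14$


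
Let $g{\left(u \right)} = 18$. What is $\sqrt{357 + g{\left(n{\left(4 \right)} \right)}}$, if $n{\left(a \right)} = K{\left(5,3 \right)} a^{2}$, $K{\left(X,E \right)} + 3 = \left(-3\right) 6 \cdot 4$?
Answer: $5 \sqrt{15} \approx 19.365$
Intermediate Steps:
$K{\left(X,E \right)} = -75$ ($K{\left(X,E \right)} = -3 + \left(-3\right) 6 \cdot 4 = -3 - 72 = -75$)
$n{\left(a \right)} = - 75 a^{2}$
$\sqrt{357 + g{\left(n{\left(4 \right)} \right)}} = \sqrt{357 + 18} = \sqrt{375} = 5 \sqrt{15}$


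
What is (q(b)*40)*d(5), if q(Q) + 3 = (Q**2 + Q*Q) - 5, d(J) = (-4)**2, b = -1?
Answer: -3840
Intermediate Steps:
d(J) = 16
q(Q) = -8 + 2*Q**2 (q(Q) = -3 + ((Q**2 + Q*Q) - 5) = -3 + ((Q**2 + Q**2) - 5) = -3 + (2*Q**2 - 5) = -3 + (-5 + 2*Q**2) = -8 + 2*Q**2)
(q(b)*40)*d(5) = ((-8 + 2*(-1)**2)*40)*16 = ((-8 + 2*1)*40)*16 = ((-8 + 2)*40)*16 = -6*40*16 = -240*16 = -3840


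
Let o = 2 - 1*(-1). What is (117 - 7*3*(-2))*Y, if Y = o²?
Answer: 1431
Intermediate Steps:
o = 3 (o = 2 + 1 = 3)
Y = 9 (Y = 3² = 9)
(117 - 7*3*(-2))*Y = (117 - 7*3*(-2))*9 = (117 - 21*(-2))*9 = (117 + 42)*9 = 159*9 = 1431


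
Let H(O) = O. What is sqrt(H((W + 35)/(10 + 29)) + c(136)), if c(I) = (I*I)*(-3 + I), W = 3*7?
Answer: 2*sqrt(935403378)/39 ≈ 1568.4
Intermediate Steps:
W = 21
c(I) = I**2*(-3 + I)
sqrt(H((W + 35)/(10 + 29)) + c(136)) = sqrt((21 + 35)/(10 + 29) + 136**2*(-3 + 136)) = sqrt(56/39 + 18496*133) = sqrt(56*(1/39) + 2459968) = sqrt(56/39 + 2459968) = sqrt(95938808/39) = 2*sqrt(935403378)/39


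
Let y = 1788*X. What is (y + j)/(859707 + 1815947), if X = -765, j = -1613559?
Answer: -2981379/2675654 ≈ -1.1143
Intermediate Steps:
y = -1367820 (y = 1788*(-765) = -1367820)
(y + j)/(859707 + 1815947) = (-1367820 - 1613559)/(859707 + 1815947) = -2981379/2675654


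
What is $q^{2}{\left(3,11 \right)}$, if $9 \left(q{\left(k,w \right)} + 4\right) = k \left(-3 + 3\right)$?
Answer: $16$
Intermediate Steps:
$q{\left(k,w \right)} = -4$ ($q{\left(k,w \right)} = -4 + \frac{k \left(-3 + 3\right)}{9} = -4 + \frac{k 0}{9} = -4 + \frac{1}{9} \cdot 0 = -4 + 0 = -4$)
$q^{2}{\left(3,11 \right)} = \left(-4\right)^{2} = 16$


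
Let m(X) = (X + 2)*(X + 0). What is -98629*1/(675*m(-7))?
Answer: -98629/23625 ≈ -4.1748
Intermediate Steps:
m(X) = X*(2 + X) (m(X) = (2 + X)*X = X*(2 + X))
-98629*1/(675*m(-7)) = -98629*(-1/(4725*(2 - 7))) = -98629/(-7*(-5)*675) = -98629/(35*675) = -98629/23625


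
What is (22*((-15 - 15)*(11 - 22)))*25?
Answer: 181500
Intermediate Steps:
(22*((-15 - 15)*(11 - 22)))*25 = (22*(-30*(-11)))*25 = (22*330)*25 = 7260*25 = 181500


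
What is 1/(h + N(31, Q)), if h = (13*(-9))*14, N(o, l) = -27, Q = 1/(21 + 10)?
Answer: -1/1665 ≈ -0.00060060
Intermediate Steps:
Q = 1/31 ≈ 0.032258
h = -1638 (h = -117*14 = -1638)
1/(h + N(31, Q)) = 1/(-1638 - 27) = 1/(-1665) = -1/1665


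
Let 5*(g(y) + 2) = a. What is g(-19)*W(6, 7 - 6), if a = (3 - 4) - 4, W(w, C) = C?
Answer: -3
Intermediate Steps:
a = -5 (a = -1 - 4 = -5)
g(y) = -3 (g(y) = -2 + (⅕)*(-5) = -2 - 1 = -3)
g(-19)*W(6, 7 - 6) = -3*(7 - 6) = -3*1 = -3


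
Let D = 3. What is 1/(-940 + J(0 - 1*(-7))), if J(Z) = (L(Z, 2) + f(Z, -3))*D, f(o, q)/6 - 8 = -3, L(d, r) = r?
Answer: -1/844 ≈ -0.0011848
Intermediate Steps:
f(o, q) = 30 (f(o, q) = 48 + 6*(-3) = 48 - 18 = 30)
J(Z) = 96 (J(Z) = (2 + 30)*3 = 32*3 = 96)
1/(-940 + J(0 - 1*(-7))) = 1/(-940 + 96) = 1/(-844) = -1/844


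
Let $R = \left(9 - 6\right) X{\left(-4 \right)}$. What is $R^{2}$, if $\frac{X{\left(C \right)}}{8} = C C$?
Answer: $147456$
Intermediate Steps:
$X{\left(C \right)} = 8 C^{2}$ ($X{\left(C \right)} = 8 C C = 8 C^{2}$)
$R = 384$ ($R = \left(9 - 6\right) 8 \left(-4\right)^{2} = 3 \cdot 8 \cdot 16 = 3 \cdot 128 = 384$)
$R^{2} = 384^{2} = 147456$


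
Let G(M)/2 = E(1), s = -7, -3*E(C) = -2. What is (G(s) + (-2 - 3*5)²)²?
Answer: 758641/9 ≈ 84294.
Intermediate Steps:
E(C) = ⅔ (E(C) = -⅓*(-2) = ⅔)
G(M) = 4/3 (G(M) = 2*(⅔) = 4/3)
(G(s) + (-2 - 3*5)²)² = (4/3 + (-2 - 3*5)²)² = (4/3 + (-2 - 15)²)² = (4/3 + (-17)²)² = (4/3 + 289)² = (871/3)² = 758641/9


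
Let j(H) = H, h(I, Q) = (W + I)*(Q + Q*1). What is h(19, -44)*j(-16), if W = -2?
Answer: 23936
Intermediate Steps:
h(I, Q) = 2*Q*(-2 + I) (h(I, Q) = (-2 + I)*(Q + Q*1) = (-2 + I)*(Q + Q) = (-2 + I)*(2*Q) = 2*Q*(-2 + I))
h(19, -44)*j(-16) = (2*(-44)*(-2 + 19))*(-16) = (2*(-44)*17)*(-16) = -1496*(-16) = 23936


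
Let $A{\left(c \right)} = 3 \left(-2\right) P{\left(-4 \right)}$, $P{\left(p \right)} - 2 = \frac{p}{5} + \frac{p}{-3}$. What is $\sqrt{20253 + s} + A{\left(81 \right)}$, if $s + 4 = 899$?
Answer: $- \frac{76}{5} + 2 \sqrt{5287} \approx 130.22$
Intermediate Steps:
$s = 895$ ($s = -4 + 899 = 895$)
$P{\left(p \right)} = 2 - \frac{2 p}{15}$ ($P{\left(p \right)} = 2 + \left(\frac{p}{5} + \frac{p}{-3}\right) = 2 + \left(p \frac{1}{5} + p \left(- \frac{1}{3}\right)\right) = 2 + \left(\frac{p}{5} - \frac{p}{3}\right) = 2 - \frac{2 p}{15}$)
$A{\left(c \right)} = - \frac{76}{5}$ ($A{\left(c \right)} = 3 \left(-2\right) \left(2 - - \frac{8}{15}\right) = - 6 \left(2 + \frac{8}{15}\right) = \left(-6\right) \frac{38}{15} = - \frac{76}{5}$)
$\sqrt{20253 + s} + A{\left(81 \right)} = \sqrt{20253 + 895} - \frac{76}{5} = \sqrt{21148} - \frac{76}{5} = 2 \sqrt{5287} - \frac{76}{5} = - \frac{76}{5} + 2 \sqrt{5287}$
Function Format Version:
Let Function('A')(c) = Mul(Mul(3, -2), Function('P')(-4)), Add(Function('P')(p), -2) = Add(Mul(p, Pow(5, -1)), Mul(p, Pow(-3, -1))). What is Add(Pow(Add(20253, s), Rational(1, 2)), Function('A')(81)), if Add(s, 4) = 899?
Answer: Add(Rational(-76, 5), Mul(2, Pow(5287, Rational(1, 2)))) ≈ 130.22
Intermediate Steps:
s = 895 (s = Add(-4, 899) = 895)
Function('P')(p) = Add(2, Mul(Rational(-2, 15), p)) (Function('P')(p) = Add(2, Add(Mul(p, Pow(5, -1)), Mul(p, Pow(-3, -1)))) = Add(2, Add(Mul(p, Rational(1, 5)), Mul(p, Rational(-1, 3)))) = Add(2, Add(Mul(Rational(1, 5), p), Mul(Rational(-1, 3), p))) = Add(2, Mul(Rational(-2, 15), p)))
Function('A')(c) = Rational(-76, 5) (Function('A')(c) = Mul(Mul(3, -2), Add(2, Mul(Rational(-2, 15), -4))) = Mul(-6, Add(2, Rational(8, 15))) = Mul(-6, Rational(38, 15)) = Rational(-76, 5))
Add(Pow(Add(20253, s), Rational(1, 2)), Function('A')(81)) = Add(Pow(Add(20253, 895), Rational(1, 2)), Rational(-76, 5)) = Add(Pow(21148, Rational(1, 2)), Rational(-76, 5)) = Add(Mul(2, Pow(5287, Rational(1, 2))), Rational(-76, 5)) = Add(Rational(-76, 5), Mul(2, Pow(5287, Rational(1, 2))))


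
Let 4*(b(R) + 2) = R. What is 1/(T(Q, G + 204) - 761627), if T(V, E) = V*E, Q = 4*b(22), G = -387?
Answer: -1/764189 ≈ -1.3086e-6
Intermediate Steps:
b(R) = -2 + R/4
Q = 14 (Q = 4*(-2 + (¼)*22) = 4*(-2 + 11/2) = 4*(7/2) = 14)
T(V, E) = E*V
1/(T(Q, G + 204) - 761627) = 1/((-387 + 204)*14 - 761627) = 1/(-183*14 - 761627) = 1/(-2562 - 761627) = 1/(-764189) = -1/764189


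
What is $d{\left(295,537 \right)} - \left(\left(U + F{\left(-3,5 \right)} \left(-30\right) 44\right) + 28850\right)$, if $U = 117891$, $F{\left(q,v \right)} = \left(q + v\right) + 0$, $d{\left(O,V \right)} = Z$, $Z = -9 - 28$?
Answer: $-144138$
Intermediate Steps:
$Z = -37$ ($Z = -9 - 28 = -37$)
$d{\left(O,V \right)} = -37$
$F{\left(q,v \right)} = q + v$
$d{\left(295,537 \right)} - \left(\left(U + F{\left(-3,5 \right)} \left(-30\right) 44\right) + 28850\right) = -37 - \left(\left(117891 + \left(-3 + 5\right) \left(-30\right) 44\right) + 28850\right) = -37 - \left(\left(117891 + 2 \left(-30\right) 44\right) + 28850\right) = -37 - \left(\left(117891 - 2640\right) + 28850\right) = -37 - \left(115251 + 28850\right) = -37 - 144101 = -144138$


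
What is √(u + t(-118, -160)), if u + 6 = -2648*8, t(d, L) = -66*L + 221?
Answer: I*√10409 ≈ 102.02*I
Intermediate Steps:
t(d, L) = 221 - 66*L
u = -21190 (u = -6 - 2648*8 = -6 - 21184 = -21190)
√(u + t(-118, -160)) = √(-21190 + (221 - 66*(-160))) = √(-21190 + (221 + 10560)) = √(-21190 + 10781) = √(-10409) = I*√10409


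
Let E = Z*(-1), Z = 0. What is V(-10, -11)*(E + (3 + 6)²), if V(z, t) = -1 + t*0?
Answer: -81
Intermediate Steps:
E = 0 (E = 0*(-1) = 0)
V(z, t) = -1 (V(z, t) = -1 + 0 = -1)
V(-10, -11)*(E + (3 + 6)²) = -(0 + (3 + 6)²) = -(0 + 9²) = -(0 + 81) = -1*81 = -81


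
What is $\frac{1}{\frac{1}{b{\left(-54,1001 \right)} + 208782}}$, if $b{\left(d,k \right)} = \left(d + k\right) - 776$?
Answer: $208953$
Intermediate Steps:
$b{\left(d,k \right)} = -776 + d + k$
$\frac{1}{\frac{1}{b{\left(-54,1001 \right)} + 208782}} = \frac{1}{\frac{1}{\left(-776 - 54 + 1001\right) + 208782}} = \frac{1}{\frac{1}{171 + 208782}} = \frac{1}{\frac{1}{208953}} = 208953$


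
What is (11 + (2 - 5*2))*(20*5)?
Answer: 300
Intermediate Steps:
(11 + (2 - 5*2))*(20*5) = (11 + (2 - 10))*100 = (11 - 8)*100 = 3*100 = 300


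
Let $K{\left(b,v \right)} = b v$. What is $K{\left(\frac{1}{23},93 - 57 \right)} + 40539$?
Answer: $\frac{932433}{23} \approx 40541.0$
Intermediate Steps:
$K{\left(\frac{1}{23},93 - 57 \right)} + 40539 = \frac{93 - 57}{23} + 40539 = \frac{1}{23} \cdot 36 + 40539 = \frac{36}{23} + 40539 = \frac{932433}{23}$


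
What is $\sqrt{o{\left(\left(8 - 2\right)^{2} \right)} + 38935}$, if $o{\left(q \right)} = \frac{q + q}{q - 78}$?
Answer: $\frac{\sqrt{1907731}}{7} \approx 197.32$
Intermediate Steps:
$o{\left(q \right)} = \frac{2 q}{-78 + q}$
$\sqrt{o{\left(\left(8 - 2\right)^{2} \right)} + 38935} = \sqrt{\frac{2 \left(8 - 2\right)^{2}}{-78 + \left(8 - 2\right)^{2}} + 38935} = \sqrt{\frac{2 \cdot 6^{2}}{-78 + 6^{2}} + 38935} = \sqrt{2 \cdot 36 \frac{1}{-78 + 36} + 38935} = \sqrt{2 \cdot 36 \frac{1}{-42} + 38935} = \sqrt{2 \cdot 36 \left(- \frac{1}{42}\right) + 38935} = \sqrt{- \frac{12}{7} + 38935} = \sqrt{\frac{272533}{7}} = \frac{\sqrt{1907731}}{7}$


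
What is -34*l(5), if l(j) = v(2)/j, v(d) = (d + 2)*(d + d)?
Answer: -544/5 ≈ -108.80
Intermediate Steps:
v(d) = 2*d*(2 + d) (v(d) = (2 + d)*(2*d) = 2*d*(2 + d))
l(j) = 16/j (l(j) = (2*2*(2 + 2))/j = (2*2*4)/j = 16/j)
-34*l(5) = -544/5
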